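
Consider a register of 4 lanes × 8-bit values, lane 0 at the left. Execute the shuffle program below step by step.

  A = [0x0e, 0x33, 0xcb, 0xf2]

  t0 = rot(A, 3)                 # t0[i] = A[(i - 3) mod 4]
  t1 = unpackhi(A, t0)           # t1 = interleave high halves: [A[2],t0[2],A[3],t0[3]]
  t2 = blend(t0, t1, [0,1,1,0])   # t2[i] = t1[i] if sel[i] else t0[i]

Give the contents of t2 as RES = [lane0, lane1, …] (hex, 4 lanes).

RES = [ 0x33  0xf2  0xf2  0x0e ]

→ t0 |33|cb|f2|0e|
→ t1 |cb|f2|f2|0e|
→ t2 |33|f2|f2|0e|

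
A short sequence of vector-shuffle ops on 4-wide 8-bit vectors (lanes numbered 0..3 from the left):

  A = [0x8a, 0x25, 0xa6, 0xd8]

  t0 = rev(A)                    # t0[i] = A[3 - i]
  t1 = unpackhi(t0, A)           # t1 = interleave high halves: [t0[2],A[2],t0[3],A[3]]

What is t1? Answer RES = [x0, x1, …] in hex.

  t0: d8 a6 25 8a
  t1: 25 a6 8a d8

RES = [0x25, 0xa6, 0x8a, 0xd8]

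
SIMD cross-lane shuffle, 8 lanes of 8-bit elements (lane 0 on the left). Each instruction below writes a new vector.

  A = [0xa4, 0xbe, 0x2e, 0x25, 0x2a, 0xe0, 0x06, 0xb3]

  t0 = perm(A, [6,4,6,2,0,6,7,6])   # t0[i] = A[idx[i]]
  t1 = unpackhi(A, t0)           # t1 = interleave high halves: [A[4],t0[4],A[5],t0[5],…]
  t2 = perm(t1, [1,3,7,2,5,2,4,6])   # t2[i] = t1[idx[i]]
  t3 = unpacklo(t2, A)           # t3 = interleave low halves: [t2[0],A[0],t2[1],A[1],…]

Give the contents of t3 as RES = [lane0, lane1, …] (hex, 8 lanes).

  t0: 06 2a 06 2e a4 06 b3 06
  t1: 2a a4 e0 06 06 b3 b3 06
  t2: a4 06 06 e0 b3 e0 06 b3
  t3: a4 a4 06 be 06 2e e0 25

RES = [ 0xa4  0xa4  0x06  0xbe  0x06  0x2e  0xe0  0x25 ]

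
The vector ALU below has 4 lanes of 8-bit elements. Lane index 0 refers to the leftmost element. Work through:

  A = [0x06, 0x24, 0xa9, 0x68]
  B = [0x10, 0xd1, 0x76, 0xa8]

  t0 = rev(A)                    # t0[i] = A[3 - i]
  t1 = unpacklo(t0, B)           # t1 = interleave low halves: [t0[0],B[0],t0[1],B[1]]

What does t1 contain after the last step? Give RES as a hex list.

RES = [0x68, 0x10, 0xa9, 0xd1]

  t0: 68 a9 24 06
  t1: 68 10 a9 d1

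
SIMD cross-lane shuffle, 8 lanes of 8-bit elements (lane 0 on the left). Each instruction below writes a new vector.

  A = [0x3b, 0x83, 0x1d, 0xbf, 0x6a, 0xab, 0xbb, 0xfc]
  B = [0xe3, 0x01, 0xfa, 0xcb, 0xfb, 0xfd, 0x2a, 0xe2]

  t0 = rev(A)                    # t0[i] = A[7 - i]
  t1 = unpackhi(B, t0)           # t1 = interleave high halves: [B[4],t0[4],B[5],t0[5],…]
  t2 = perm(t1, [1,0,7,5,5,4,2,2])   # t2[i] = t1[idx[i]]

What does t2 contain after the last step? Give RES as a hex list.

→ t0 |fc|bb|ab|6a|bf|1d|83|3b|
→ t1 |fb|bf|fd|1d|2a|83|e2|3b|
→ t2 |bf|fb|3b|83|83|2a|fd|fd|

RES = [0xbf, 0xfb, 0x3b, 0x83, 0x83, 0x2a, 0xfd, 0xfd]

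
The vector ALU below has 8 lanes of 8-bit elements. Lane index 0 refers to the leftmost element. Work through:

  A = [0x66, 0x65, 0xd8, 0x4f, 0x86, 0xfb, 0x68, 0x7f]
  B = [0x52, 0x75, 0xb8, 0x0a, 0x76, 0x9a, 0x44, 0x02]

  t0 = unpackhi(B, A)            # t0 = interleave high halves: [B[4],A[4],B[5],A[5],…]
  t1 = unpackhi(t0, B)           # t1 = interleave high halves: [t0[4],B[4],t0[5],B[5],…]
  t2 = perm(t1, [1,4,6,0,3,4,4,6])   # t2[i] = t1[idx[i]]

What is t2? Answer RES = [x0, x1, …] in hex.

RES = [ 0x76  0x02  0x7f  0x44  0x9a  0x02  0x02  0x7f ]

→ t0 |76|86|9a|fb|44|68|02|7f|
→ t1 |44|76|68|9a|02|44|7f|02|
→ t2 |76|02|7f|44|9a|02|02|7f|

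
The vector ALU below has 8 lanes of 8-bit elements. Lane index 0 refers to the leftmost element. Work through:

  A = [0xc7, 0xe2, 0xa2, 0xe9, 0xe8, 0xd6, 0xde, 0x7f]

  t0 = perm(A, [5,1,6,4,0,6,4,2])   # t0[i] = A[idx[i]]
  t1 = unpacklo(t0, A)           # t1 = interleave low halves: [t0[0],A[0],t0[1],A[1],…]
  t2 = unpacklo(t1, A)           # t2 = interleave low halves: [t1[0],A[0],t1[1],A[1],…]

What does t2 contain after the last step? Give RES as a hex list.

RES = [0xd6, 0xc7, 0xc7, 0xe2, 0xe2, 0xa2, 0xe2, 0xe9]

→ t0 |d6|e2|de|e8|c7|de|e8|a2|
→ t1 |d6|c7|e2|e2|de|a2|e8|e9|
→ t2 |d6|c7|c7|e2|e2|a2|e2|e9|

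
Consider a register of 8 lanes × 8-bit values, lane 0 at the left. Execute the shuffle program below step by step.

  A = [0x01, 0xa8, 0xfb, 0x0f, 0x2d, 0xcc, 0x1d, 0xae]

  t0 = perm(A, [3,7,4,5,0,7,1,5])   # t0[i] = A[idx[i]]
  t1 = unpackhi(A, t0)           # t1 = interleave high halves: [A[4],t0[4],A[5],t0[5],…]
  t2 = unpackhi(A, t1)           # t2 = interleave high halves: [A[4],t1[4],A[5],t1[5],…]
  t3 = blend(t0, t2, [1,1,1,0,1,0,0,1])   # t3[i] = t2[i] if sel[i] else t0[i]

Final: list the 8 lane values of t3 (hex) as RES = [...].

RES = [0x2d, 0x1d, 0xcc, 0xcc, 0x1d, 0xae, 0xa8, 0xcc]

  t0: 0f ae 2d cc 01 ae a8 cc
  t1: 2d 01 cc ae 1d a8 ae cc
  t2: 2d 1d cc a8 1d ae ae cc
  t3: 2d 1d cc cc 1d ae a8 cc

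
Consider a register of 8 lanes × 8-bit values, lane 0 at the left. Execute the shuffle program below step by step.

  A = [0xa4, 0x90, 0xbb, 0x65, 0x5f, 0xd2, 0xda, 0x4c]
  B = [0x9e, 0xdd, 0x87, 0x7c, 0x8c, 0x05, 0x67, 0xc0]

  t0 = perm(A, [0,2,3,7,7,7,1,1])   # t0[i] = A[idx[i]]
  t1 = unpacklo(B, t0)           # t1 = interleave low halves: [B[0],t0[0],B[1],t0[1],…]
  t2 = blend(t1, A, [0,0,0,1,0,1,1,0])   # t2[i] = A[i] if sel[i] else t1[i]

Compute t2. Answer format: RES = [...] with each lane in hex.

  t0: a4 bb 65 4c 4c 4c 90 90
  t1: 9e a4 dd bb 87 65 7c 4c
  t2: 9e a4 dd 65 87 d2 da 4c

RES = [0x9e, 0xa4, 0xdd, 0x65, 0x87, 0xd2, 0xda, 0x4c]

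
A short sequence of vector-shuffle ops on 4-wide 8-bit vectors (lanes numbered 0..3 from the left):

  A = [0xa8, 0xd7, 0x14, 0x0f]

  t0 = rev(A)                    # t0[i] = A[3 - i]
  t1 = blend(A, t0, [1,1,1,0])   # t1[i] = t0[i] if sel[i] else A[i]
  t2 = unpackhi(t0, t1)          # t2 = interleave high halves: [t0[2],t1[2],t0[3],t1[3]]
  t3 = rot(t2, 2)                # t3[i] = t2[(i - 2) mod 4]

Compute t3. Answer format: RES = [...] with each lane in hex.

t0 = [0x0f, 0x14, 0xd7, 0xa8]
t1 = [0x0f, 0x14, 0xd7, 0x0f]
t2 = [0xd7, 0xd7, 0xa8, 0x0f]
t3 = [0xa8, 0x0f, 0xd7, 0xd7]

RES = [0xa8, 0x0f, 0xd7, 0xd7]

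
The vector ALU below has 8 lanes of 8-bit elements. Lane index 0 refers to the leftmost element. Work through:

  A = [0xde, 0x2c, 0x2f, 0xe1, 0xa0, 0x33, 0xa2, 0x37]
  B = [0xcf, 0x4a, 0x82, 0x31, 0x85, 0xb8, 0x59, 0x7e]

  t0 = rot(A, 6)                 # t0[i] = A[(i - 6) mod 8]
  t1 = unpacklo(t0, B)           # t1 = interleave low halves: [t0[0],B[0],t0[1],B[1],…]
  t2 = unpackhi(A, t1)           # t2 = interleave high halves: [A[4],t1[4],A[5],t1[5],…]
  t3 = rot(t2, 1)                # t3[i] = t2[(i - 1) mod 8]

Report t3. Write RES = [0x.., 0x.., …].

RES = [ 0x31  0xa0  0xa0  0x33  0x82  0xa2  0x33  0x37 ]

  t0: 2f e1 a0 33 a2 37 de 2c
  t1: 2f cf e1 4a a0 82 33 31
  t2: a0 a0 33 82 a2 33 37 31
  t3: 31 a0 a0 33 82 a2 33 37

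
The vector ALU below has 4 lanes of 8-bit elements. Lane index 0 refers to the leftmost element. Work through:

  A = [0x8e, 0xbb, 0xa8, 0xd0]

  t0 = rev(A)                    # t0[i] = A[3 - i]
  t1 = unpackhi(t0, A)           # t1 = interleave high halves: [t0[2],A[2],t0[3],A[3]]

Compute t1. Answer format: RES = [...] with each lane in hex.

t0 = [0xd0, 0xa8, 0xbb, 0x8e]
t1 = [0xbb, 0xa8, 0x8e, 0xd0]

RES = [0xbb, 0xa8, 0x8e, 0xd0]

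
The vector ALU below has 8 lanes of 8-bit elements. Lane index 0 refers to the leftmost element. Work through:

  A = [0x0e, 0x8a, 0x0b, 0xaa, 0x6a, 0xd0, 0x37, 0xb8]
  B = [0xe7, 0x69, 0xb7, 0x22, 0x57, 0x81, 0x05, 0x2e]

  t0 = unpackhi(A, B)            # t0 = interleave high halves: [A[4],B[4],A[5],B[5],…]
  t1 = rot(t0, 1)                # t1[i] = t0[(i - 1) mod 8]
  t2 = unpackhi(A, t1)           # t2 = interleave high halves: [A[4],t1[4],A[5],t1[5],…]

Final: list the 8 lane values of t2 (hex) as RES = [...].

RES = [ 0x6a  0x81  0xd0  0x37  0x37  0x05  0xb8  0xb8 ]

  t0: 6a 57 d0 81 37 05 b8 2e
  t1: 2e 6a 57 d0 81 37 05 b8
  t2: 6a 81 d0 37 37 05 b8 b8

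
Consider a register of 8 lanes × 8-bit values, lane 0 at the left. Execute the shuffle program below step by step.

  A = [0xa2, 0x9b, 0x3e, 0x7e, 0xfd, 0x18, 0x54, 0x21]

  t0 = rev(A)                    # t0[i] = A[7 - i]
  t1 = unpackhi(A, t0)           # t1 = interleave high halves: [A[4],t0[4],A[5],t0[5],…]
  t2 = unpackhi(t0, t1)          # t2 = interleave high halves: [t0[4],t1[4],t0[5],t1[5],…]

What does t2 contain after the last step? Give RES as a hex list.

→ t0 |21|54|18|fd|7e|3e|9b|a2|
→ t1 |fd|7e|18|3e|54|9b|21|a2|
→ t2 |7e|54|3e|9b|9b|21|a2|a2|

RES = [0x7e, 0x54, 0x3e, 0x9b, 0x9b, 0x21, 0xa2, 0xa2]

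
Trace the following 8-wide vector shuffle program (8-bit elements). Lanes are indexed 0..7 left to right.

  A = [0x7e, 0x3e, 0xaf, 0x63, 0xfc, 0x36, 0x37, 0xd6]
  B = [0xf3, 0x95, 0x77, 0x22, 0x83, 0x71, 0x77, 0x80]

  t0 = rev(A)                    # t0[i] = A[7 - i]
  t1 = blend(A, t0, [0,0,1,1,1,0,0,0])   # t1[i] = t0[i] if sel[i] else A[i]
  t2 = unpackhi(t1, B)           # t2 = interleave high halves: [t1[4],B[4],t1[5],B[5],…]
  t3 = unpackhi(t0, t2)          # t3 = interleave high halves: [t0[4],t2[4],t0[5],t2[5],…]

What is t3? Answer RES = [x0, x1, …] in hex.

→ t0 |d6|37|36|fc|63|af|3e|7e|
→ t1 |7e|3e|36|fc|63|36|37|d6|
→ t2 |63|83|36|71|37|77|d6|80|
→ t3 |63|37|af|77|3e|d6|7e|80|

RES = [ 0x63  0x37  0xaf  0x77  0x3e  0xd6  0x7e  0x80 ]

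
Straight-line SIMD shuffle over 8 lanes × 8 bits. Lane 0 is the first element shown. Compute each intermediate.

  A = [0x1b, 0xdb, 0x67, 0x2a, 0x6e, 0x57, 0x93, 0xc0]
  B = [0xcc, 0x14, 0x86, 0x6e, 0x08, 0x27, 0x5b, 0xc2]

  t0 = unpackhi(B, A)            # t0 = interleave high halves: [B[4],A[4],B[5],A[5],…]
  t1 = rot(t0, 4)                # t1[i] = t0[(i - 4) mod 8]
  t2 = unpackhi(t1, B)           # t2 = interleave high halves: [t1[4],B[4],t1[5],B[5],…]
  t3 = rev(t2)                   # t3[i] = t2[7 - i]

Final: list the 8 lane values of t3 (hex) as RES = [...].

RES = [ 0xc2  0x57  0x5b  0x27  0x27  0x6e  0x08  0x08 ]

t0 = [0x08, 0x6e, 0x27, 0x57, 0x5b, 0x93, 0xc2, 0xc0]
t1 = [0x5b, 0x93, 0xc2, 0xc0, 0x08, 0x6e, 0x27, 0x57]
t2 = [0x08, 0x08, 0x6e, 0x27, 0x27, 0x5b, 0x57, 0xc2]
t3 = [0xc2, 0x57, 0x5b, 0x27, 0x27, 0x6e, 0x08, 0x08]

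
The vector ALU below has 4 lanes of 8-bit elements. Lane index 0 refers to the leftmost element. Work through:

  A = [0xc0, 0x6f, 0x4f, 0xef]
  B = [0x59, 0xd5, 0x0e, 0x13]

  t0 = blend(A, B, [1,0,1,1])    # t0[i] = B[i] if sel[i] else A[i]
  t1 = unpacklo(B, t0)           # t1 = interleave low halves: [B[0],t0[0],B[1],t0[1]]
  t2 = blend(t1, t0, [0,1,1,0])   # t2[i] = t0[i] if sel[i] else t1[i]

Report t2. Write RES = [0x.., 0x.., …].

RES = [ 0x59  0x6f  0x0e  0x6f ]

→ t0 |59|6f|0e|13|
→ t1 |59|59|d5|6f|
→ t2 |59|6f|0e|6f|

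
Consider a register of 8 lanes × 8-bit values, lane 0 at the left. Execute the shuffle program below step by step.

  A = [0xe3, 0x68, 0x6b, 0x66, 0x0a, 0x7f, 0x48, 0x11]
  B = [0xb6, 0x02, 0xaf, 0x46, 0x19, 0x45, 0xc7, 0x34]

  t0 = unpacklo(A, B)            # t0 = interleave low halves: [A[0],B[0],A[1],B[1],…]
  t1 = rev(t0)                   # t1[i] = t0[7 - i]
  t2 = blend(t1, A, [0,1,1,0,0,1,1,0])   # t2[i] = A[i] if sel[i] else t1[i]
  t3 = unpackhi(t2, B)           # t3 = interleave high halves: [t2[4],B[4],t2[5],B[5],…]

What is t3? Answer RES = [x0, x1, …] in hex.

RES = [0x02, 0x19, 0x7f, 0x45, 0x48, 0xc7, 0xe3, 0x34]

t0 = [0xe3, 0xb6, 0x68, 0x02, 0x6b, 0xaf, 0x66, 0x46]
t1 = [0x46, 0x66, 0xaf, 0x6b, 0x02, 0x68, 0xb6, 0xe3]
t2 = [0x46, 0x68, 0x6b, 0x6b, 0x02, 0x7f, 0x48, 0xe3]
t3 = [0x02, 0x19, 0x7f, 0x45, 0x48, 0xc7, 0xe3, 0x34]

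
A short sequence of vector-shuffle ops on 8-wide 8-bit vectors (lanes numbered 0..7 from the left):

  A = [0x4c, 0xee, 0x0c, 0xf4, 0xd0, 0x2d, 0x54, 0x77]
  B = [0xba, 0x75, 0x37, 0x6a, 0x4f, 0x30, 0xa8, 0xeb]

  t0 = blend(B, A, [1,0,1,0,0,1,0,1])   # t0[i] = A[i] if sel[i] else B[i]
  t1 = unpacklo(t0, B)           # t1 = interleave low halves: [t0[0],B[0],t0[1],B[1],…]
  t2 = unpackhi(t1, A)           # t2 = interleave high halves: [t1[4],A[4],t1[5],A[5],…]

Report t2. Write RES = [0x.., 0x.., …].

  t0: 4c 75 0c 6a 4f 2d a8 77
  t1: 4c ba 75 75 0c 37 6a 6a
  t2: 0c d0 37 2d 6a 54 6a 77

RES = [0x0c, 0xd0, 0x37, 0x2d, 0x6a, 0x54, 0x6a, 0x77]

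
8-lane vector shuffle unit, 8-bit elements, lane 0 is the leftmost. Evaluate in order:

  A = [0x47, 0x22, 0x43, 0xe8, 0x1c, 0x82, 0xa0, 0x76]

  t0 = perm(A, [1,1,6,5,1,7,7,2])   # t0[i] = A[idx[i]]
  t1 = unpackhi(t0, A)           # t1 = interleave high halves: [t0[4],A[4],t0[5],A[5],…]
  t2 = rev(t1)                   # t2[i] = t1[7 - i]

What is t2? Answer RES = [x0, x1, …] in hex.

RES = [ 0x76  0x43  0xa0  0x76  0x82  0x76  0x1c  0x22 ]

t0 = [0x22, 0x22, 0xa0, 0x82, 0x22, 0x76, 0x76, 0x43]
t1 = [0x22, 0x1c, 0x76, 0x82, 0x76, 0xa0, 0x43, 0x76]
t2 = [0x76, 0x43, 0xa0, 0x76, 0x82, 0x76, 0x1c, 0x22]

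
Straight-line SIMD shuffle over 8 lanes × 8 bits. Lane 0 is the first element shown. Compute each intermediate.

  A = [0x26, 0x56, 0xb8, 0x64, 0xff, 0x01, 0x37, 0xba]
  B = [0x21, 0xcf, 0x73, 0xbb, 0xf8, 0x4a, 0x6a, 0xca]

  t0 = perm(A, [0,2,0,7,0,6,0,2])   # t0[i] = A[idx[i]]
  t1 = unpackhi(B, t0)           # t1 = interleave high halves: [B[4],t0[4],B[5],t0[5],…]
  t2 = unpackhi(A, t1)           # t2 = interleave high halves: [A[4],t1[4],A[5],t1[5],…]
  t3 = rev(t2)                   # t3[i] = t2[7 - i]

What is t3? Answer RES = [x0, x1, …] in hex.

RES = [ 0xb8  0xba  0xca  0x37  0x26  0x01  0x6a  0xff ]

  t0: 26 b8 26 ba 26 37 26 b8
  t1: f8 26 4a 37 6a 26 ca b8
  t2: ff 6a 01 26 37 ca ba b8
  t3: b8 ba ca 37 26 01 6a ff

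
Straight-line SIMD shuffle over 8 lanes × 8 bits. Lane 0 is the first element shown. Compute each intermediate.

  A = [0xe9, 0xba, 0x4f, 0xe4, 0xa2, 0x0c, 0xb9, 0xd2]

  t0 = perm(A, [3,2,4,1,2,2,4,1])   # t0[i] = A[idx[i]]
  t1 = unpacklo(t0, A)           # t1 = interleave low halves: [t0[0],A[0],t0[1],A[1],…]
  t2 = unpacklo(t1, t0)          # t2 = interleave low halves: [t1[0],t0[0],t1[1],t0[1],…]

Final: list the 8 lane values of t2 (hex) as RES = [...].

RES = [ 0xe4  0xe4  0xe9  0x4f  0x4f  0xa2  0xba  0xba ]

  t0: e4 4f a2 ba 4f 4f a2 ba
  t1: e4 e9 4f ba a2 4f ba e4
  t2: e4 e4 e9 4f 4f a2 ba ba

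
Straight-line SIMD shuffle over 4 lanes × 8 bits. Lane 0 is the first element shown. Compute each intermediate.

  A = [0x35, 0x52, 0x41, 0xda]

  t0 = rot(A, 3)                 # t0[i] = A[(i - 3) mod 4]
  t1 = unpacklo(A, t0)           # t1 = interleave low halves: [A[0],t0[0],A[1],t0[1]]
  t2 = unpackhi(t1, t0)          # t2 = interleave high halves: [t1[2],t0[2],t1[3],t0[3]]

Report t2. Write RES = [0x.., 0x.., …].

  t0: 52 41 da 35
  t1: 35 52 52 41
  t2: 52 da 41 35

RES = [ 0x52  0xda  0x41  0x35 ]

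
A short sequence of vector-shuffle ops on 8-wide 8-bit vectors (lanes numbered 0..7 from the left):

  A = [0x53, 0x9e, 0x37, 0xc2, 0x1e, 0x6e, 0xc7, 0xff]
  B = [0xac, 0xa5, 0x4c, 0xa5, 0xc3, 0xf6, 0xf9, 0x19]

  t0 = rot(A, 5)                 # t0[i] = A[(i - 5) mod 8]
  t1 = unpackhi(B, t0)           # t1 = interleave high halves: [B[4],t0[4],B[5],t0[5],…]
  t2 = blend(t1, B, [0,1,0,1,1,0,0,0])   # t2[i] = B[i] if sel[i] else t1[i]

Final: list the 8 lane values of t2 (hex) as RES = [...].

→ t0 |c2|1e|6e|c7|ff|53|9e|37|
→ t1 |c3|ff|f6|53|f9|9e|19|37|
→ t2 |c3|a5|f6|a5|c3|9e|19|37|

RES = [0xc3, 0xa5, 0xf6, 0xa5, 0xc3, 0x9e, 0x19, 0x37]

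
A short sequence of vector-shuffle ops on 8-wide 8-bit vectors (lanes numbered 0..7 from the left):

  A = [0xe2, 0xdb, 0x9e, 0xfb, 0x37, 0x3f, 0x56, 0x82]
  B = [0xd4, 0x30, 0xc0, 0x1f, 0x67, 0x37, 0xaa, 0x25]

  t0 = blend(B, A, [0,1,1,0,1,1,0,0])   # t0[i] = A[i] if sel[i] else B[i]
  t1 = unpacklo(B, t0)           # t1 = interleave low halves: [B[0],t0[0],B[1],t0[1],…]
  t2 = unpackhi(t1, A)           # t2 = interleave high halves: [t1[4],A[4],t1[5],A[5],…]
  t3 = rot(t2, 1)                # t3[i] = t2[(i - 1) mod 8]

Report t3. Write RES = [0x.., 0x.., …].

RES = [0x82, 0xc0, 0x37, 0x9e, 0x3f, 0x1f, 0x56, 0x1f]

→ t0 |d4|db|9e|1f|37|3f|aa|25|
→ t1 |d4|d4|30|db|c0|9e|1f|1f|
→ t2 |c0|37|9e|3f|1f|56|1f|82|
→ t3 |82|c0|37|9e|3f|1f|56|1f|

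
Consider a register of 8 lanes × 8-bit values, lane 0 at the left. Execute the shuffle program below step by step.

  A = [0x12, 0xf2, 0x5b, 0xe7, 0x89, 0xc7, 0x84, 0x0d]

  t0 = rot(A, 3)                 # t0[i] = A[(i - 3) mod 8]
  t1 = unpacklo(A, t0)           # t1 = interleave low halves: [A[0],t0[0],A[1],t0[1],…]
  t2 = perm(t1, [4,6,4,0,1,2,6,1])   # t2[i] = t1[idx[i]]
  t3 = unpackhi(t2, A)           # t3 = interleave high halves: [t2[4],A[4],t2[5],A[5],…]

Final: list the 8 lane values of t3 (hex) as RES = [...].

t0 = [0xc7, 0x84, 0x0d, 0x12, 0xf2, 0x5b, 0xe7, 0x89]
t1 = [0x12, 0xc7, 0xf2, 0x84, 0x5b, 0x0d, 0xe7, 0x12]
t2 = [0x5b, 0xe7, 0x5b, 0x12, 0xc7, 0xf2, 0xe7, 0xc7]
t3 = [0xc7, 0x89, 0xf2, 0xc7, 0xe7, 0x84, 0xc7, 0x0d]

RES = [0xc7, 0x89, 0xf2, 0xc7, 0xe7, 0x84, 0xc7, 0x0d]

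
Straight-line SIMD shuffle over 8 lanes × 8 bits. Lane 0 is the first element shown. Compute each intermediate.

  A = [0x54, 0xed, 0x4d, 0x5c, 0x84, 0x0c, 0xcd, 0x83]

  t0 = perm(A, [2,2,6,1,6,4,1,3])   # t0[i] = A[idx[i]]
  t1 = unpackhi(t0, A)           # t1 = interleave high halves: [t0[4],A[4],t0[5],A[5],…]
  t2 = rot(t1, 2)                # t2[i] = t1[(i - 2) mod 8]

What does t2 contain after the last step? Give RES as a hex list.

RES = [ 0x5c  0x83  0xcd  0x84  0x84  0x0c  0xed  0xcd ]

→ t0 |4d|4d|cd|ed|cd|84|ed|5c|
→ t1 |cd|84|84|0c|ed|cd|5c|83|
→ t2 |5c|83|cd|84|84|0c|ed|cd|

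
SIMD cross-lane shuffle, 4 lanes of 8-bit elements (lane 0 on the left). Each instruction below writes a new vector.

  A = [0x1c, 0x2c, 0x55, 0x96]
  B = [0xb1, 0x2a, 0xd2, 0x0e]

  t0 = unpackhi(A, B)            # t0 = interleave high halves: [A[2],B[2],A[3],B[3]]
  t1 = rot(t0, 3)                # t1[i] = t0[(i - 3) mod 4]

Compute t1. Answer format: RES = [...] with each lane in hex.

RES = [ 0xd2  0x96  0x0e  0x55 ]

t0 = [0x55, 0xd2, 0x96, 0x0e]
t1 = [0xd2, 0x96, 0x0e, 0x55]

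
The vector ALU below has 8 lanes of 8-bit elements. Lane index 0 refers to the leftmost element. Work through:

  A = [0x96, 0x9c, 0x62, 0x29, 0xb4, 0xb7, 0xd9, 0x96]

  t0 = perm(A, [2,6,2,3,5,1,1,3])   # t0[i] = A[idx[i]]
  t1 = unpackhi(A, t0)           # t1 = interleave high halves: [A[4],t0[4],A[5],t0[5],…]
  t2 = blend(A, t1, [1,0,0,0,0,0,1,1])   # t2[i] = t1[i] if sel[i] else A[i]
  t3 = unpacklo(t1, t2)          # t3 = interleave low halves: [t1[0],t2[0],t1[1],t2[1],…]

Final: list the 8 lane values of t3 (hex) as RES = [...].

RES = [0xb4, 0xb4, 0xb7, 0x9c, 0xb7, 0x62, 0x9c, 0x29]

t0 = [0x62, 0xd9, 0x62, 0x29, 0xb7, 0x9c, 0x9c, 0x29]
t1 = [0xb4, 0xb7, 0xb7, 0x9c, 0xd9, 0x9c, 0x96, 0x29]
t2 = [0xb4, 0x9c, 0x62, 0x29, 0xb4, 0xb7, 0x96, 0x29]
t3 = [0xb4, 0xb4, 0xb7, 0x9c, 0xb7, 0x62, 0x9c, 0x29]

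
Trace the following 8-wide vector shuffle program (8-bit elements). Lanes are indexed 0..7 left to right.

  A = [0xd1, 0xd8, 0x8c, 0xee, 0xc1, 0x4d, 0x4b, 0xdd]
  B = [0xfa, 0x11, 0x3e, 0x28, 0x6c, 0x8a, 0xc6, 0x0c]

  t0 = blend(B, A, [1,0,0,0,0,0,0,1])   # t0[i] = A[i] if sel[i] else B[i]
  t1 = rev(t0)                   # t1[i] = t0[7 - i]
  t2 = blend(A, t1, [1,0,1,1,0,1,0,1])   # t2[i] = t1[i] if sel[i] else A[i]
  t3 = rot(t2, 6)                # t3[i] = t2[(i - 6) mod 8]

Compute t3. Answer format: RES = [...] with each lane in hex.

RES = [ 0x8a  0x6c  0xc1  0x3e  0x4b  0xd1  0xdd  0xd8 ]

  t0: d1 11 3e 28 6c 8a c6 dd
  t1: dd c6 8a 6c 28 3e 11 d1
  t2: dd d8 8a 6c c1 3e 4b d1
  t3: 8a 6c c1 3e 4b d1 dd d8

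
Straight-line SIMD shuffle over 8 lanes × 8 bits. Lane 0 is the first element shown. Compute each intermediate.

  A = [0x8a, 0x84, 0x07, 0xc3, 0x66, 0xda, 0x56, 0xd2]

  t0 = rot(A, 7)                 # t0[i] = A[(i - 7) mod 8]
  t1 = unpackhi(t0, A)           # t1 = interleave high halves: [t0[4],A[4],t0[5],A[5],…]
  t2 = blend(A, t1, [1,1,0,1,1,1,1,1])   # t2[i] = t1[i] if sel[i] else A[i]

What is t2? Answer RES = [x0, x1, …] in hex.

RES = [0xda, 0x66, 0x07, 0xda, 0xd2, 0x56, 0x8a, 0xd2]

  t0: 84 07 c3 66 da 56 d2 8a
  t1: da 66 56 da d2 56 8a d2
  t2: da 66 07 da d2 56 8a d2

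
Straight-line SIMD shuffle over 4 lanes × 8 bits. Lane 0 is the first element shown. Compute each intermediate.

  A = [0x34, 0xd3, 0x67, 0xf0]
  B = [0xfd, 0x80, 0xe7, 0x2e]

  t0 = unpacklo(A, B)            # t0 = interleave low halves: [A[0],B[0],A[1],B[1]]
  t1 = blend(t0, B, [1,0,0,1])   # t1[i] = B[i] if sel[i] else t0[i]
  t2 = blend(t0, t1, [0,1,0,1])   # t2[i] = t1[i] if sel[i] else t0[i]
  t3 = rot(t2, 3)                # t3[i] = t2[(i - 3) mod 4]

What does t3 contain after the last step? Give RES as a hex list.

→ t0 |34|fd|d3|80|
→ t1 |fd|fd|d3|2e|
→ t2 |34|fd|d3|2e|
→ t3 |fd|d3|2e|34|

RES = [ 0xfd  0xd3  0x2e  0x34 ]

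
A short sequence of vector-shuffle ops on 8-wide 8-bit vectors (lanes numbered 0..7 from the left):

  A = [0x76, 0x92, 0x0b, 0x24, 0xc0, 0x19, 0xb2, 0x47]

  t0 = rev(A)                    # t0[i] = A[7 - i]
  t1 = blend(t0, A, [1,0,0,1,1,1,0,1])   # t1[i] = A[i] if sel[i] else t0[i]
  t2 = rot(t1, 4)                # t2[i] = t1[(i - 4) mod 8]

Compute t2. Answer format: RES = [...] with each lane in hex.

RES = [ 0xc0  0x19  0x92  0x47  0x76  0xb2  0x19  0x24 ]

→ t0 |47|b2|19|c0|24|0b|92|76|
→ t1 |76|b2|19|24|c0|19|92|47|
→ t2 |c0|19|92|47|76|b2|19|24|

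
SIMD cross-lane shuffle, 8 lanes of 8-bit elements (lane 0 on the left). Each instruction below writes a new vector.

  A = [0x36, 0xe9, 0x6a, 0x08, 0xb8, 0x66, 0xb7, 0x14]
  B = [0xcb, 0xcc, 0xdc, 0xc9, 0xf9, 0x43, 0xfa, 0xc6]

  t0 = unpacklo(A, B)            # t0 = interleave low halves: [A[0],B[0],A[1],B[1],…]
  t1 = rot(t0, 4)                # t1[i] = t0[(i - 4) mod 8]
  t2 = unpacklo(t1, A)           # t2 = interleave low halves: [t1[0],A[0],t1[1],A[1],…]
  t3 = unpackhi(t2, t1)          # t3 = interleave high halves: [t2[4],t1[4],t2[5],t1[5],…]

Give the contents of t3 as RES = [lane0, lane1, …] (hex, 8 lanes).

RES = [ 0x08  0x36  0x6a  0xcb  0xc9  0xe9  0x08  0xcc ]

t0 = [0x36, 0xcb, 0xe9, 0xcc, 0x6a, 0xdc, 0x08, 0xc9]
t1 = [0x6a, 0xdc, 0x08, 0xc9, 0x36, 0xcb, 0xe9, 0xcc]
t2 = [0x6a, 0x36, 0xdc, 0xe9, 0x08, 0x6a, 0xc9, 0x08]
t3 = [0x08, 0x36, 0x6a, 0xcb, 0xc9, 0xe9, 0x08, 0xcc]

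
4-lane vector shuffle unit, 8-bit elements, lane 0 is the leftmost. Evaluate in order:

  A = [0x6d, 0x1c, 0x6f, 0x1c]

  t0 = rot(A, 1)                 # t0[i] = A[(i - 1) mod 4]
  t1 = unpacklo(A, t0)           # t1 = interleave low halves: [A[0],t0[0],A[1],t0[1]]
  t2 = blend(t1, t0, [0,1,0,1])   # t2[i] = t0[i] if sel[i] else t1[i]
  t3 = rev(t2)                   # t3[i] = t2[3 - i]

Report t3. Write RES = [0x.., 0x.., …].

→ t0 |1c|6d|1c|6f|
→ t1 |6d|1c|1c|6d|
→ t2 |6d|6d|1c|6f|
→ t3 |6f|1c|6d|6d|

RES = [ 0x6f  0x1c  0x6d  0x6d ]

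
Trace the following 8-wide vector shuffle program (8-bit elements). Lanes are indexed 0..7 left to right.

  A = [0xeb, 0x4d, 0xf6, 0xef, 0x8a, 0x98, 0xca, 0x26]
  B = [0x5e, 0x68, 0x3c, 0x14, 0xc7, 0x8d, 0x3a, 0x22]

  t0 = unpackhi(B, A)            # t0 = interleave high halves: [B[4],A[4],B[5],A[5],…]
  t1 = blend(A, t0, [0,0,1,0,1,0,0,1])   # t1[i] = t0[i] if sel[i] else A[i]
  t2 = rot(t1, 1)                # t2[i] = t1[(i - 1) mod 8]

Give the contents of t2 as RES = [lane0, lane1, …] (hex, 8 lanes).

RES = [ 0x26  0xeb  0x4d  0x8d  0xef  0x3a  0x98  0xca ]

→ t0 |c7|8a|8d|98|3a|ca|22|26|
→ t1 |eb|4d|8d|ef|3a|98|ca|26|
→ t2 |26|eb|4d|8d|ef|3a|98|ca|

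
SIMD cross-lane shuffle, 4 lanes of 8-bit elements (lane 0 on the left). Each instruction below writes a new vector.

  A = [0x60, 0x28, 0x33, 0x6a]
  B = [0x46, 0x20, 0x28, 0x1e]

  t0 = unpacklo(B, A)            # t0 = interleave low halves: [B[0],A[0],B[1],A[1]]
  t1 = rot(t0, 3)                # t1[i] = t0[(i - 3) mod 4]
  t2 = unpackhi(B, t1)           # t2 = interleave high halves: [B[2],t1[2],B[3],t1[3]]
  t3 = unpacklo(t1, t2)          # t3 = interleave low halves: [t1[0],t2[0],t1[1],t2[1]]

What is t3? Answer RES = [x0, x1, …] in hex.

RES = [0x60, 0x28, 0x20, 0x28]

  t0: 46 60 20 28
  t1: 60 20 28 46
  t2: 28 28 1e 46
  t3: 60 28 20 28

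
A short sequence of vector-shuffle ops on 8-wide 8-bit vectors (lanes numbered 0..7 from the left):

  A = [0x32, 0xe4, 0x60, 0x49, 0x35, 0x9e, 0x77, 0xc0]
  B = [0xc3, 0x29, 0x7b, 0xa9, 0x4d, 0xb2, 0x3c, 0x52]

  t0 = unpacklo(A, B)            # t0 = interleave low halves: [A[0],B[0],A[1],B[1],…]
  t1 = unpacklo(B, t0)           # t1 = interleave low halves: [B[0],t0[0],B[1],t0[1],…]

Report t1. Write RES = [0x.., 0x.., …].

RES = [0xc3, 0x32, 0x29, 0xc3, 0x7b, 0xe4, 0xa9, 0x29]

  t0: 32 c3 e4 29 60 7b 49 a9
  t1: c3 32 29 c3 7b e4 a9 29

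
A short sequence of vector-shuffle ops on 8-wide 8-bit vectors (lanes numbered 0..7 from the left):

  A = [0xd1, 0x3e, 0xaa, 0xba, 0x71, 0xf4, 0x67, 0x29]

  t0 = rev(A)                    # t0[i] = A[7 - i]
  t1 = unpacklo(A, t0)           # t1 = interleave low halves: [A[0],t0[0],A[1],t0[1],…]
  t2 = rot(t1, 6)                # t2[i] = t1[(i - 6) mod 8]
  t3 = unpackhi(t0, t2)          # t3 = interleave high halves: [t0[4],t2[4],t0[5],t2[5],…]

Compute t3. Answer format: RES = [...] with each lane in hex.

RES = [0xba, 0xba, 0xaa, 0x71, 0x3e, 0xd1, 0xd1, 0x29]

  t0: 29 67 f4 71 ba aa 3e d1
  t1: d1 29 3e 67 aa f4 ba 71
  t2: 3e 67 aa f4 ba 71 d1 29
  t3: ba ba aa 71 3e d1 d1 29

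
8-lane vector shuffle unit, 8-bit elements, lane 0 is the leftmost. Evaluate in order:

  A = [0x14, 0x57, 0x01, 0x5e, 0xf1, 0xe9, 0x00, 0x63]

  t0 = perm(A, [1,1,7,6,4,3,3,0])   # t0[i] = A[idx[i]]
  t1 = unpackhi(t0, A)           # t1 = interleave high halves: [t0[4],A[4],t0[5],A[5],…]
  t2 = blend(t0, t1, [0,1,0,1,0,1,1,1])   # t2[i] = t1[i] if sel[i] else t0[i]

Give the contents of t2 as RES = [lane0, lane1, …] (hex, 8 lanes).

  t0: 57 57 63 00 f1 5e 5e 14
  t1: f1 f1 5e e9 5e 00 14 63
  t2: 57 f1 63 e9 f1 00 14 63

RES = [ 0x57  0xf1  0x63  0xe9  0xf1  0x00  0x14  0x63 ]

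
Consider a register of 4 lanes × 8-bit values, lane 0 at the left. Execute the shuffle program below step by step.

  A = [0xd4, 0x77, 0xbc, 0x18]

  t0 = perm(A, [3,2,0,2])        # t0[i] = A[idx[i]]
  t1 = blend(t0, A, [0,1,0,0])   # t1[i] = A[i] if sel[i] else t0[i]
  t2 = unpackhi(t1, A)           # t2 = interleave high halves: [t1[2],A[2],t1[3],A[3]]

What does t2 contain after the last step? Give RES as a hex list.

RES = [0xd4, 0xbc, 0xbc, 0x18]

→ t0 |18|bc|d4|bc|
→ t1 |18|77|d4|bc|
→ t2 |d4|bc|bc|18|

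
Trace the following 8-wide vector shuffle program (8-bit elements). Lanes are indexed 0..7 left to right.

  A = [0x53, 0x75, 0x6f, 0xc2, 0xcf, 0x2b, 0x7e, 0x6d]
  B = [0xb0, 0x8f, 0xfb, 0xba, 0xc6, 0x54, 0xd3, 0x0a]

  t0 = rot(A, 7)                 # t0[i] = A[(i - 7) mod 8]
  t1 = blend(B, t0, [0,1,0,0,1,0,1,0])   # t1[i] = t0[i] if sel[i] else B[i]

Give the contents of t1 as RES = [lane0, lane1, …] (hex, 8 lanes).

RES = [0xb0, 0x6f, 0xfb, 0xba, 0x2b, 0x54, 0x6d, 0x0a]

t0 = [0x75, 0x6f, 0xc2, 0xcf, 0x2b, 0x7e, 0x6d, 0x53]
t1 = [0xb0, 0x6f, 0xfb, 0xba, 0x2b, 0x54, 0x6d, 0x0a]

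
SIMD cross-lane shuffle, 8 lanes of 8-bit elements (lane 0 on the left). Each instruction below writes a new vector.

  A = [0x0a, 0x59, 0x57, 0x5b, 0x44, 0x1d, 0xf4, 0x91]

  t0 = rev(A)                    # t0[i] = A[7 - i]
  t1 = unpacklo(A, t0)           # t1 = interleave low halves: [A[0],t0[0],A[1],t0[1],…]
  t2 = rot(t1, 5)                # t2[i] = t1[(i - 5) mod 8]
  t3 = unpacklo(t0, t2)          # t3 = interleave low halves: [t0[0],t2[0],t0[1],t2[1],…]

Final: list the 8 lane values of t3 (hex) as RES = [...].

RES = [ 0x91  0xf4  0xf4  0x57  0x1d  0x1d  0x44  0x5b ]

→ t0 |91|f4|1d|44|5b|57|59|0a|
→ t1 |0a|91|59|f4|57|1d|5b|44|
→ t2 |f4|57|1d|5b|44|0a|91|59|
→ t3 |91|f4|f4|57|1d|1d|44|5b|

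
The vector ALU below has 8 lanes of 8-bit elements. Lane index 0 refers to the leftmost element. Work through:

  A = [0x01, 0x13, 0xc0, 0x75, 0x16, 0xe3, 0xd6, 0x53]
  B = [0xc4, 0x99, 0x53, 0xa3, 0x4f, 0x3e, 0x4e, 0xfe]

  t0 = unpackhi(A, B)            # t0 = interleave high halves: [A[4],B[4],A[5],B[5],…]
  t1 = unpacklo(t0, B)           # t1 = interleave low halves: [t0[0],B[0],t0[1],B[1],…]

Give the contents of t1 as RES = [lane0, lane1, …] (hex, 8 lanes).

RES = [ 0x16  0xc4  0x4f  0x99  0xe3  0x53  0x3e  0xa3 ]

  t0: 16 4f e3 3e d6 4e 53 fe
  t1: 16 c4 4f 99 e3 53 3e a3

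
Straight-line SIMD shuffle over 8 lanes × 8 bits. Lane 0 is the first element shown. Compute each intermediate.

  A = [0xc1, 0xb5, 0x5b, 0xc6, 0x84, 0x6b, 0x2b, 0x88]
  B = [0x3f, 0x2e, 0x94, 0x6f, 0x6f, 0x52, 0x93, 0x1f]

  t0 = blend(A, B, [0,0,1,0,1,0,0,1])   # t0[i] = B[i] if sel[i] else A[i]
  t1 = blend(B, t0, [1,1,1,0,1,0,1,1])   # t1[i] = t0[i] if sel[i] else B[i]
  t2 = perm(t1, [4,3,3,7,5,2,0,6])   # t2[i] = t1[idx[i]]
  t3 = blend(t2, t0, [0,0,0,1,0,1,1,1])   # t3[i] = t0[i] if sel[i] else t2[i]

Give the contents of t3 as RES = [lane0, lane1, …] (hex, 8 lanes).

RES = [ 0x6f  0x6f  0x6f  0xc6  0x52  0x6b  0x2b  0x1f ]

  t0: c1 b5 94 c6 6f 6b 2b 1f
  t1: c1 b5 94 6f 6f 52 2b 1f
  t2: 6f 6f 6f 1f 52 94 c1 2b
  t3: 6f 6f 6f c6 52 6b 2b 1f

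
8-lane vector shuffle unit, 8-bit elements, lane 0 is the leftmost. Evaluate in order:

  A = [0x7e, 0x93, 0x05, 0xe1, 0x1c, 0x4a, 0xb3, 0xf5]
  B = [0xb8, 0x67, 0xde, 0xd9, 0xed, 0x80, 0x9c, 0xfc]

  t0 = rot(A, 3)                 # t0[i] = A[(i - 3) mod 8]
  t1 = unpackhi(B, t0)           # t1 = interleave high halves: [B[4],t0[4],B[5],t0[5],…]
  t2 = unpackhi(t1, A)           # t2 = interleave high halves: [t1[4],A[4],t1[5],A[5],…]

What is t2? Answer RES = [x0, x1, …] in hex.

RES = [ 0x9c  0x1c  0xe1  0x4a  0xfc  0xb3  0x1c  0xf5 ]

→ t0 |4a|b3|f5|7e|93|05|e1|1c|
→ t1 |ed|93|80|05|9c|e1|fc|1c|
→ t2 |9c|1c|e1|4a|fc|b3|1c|f5|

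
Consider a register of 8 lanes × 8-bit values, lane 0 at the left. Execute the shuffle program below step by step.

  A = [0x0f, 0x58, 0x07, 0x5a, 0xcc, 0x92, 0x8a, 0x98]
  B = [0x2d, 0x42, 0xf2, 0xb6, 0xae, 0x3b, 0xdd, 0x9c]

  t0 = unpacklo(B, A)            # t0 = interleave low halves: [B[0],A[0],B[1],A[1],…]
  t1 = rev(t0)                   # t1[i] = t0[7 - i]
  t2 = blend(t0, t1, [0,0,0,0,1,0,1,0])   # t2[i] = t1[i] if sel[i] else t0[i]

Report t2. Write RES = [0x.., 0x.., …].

RES = [ 0x2d  0x0f  0x42  0x58  0x58  0x07  0x0f  0x5a ]

t0 = [0x2d, 0x0f, 0x42, 0x58, 0xf2, 0x07, 0xb6, 0x5a]
t1 = [0x5a, 0xb6, 0x07, 0xf2, 0x58, 0x42, 0x0f, 0x2d]
t2 = [0x2d, 0x0f, 0x42, 0x58, 0x58, 0x07, 0x0f, 0x5a]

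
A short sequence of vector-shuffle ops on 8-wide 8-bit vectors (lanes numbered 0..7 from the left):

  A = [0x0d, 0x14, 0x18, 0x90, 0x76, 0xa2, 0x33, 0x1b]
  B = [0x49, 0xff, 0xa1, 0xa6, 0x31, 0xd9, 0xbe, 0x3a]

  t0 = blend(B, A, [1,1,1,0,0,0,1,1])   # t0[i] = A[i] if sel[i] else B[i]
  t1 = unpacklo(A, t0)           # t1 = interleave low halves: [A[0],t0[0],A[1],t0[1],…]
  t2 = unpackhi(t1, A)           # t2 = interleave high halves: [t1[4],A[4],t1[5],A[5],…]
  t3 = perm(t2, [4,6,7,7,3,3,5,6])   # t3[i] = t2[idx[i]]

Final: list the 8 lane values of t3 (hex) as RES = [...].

→ t0 |0d|14|18|a6|31|d9|33|1b|
→ t1 |0d|0d|14|14|18|18|90|a6|
→ t2 |18|76|18|a2|90|33|a6|1b|
→ t3 |90|a6|1b|1b|a2|a2|33|a6|

RES = [ 0x90  0xa6  0x1b  0x1b  0xa2  0xa2  0x33  0xa6 ]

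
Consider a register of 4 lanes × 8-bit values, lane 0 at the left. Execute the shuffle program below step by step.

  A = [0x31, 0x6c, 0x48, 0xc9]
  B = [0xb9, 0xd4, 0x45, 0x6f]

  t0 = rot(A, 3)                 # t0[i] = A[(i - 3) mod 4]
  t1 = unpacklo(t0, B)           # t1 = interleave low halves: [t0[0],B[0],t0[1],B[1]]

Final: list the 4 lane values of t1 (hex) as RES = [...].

RES = [0x6c, 0xb9, 0x48, 0xd4]

→ t0 |6c|48|c9|31|
→ t1 |6c|b9|48|d4|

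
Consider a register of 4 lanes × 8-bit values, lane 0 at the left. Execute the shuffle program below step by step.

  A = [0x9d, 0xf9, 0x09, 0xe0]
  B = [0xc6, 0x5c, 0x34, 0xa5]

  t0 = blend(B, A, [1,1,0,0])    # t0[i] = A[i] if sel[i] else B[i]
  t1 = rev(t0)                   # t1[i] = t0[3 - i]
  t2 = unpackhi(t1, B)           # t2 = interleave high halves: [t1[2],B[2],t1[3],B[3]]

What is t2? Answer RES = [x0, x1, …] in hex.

→ t0 |9d|f9|34|a5|
→ t1 |a5|34|f9|9d|
→ t2 |f9|34|9d|a5|

RES = [0xf9, 0x34, 0x9d, 0xa5]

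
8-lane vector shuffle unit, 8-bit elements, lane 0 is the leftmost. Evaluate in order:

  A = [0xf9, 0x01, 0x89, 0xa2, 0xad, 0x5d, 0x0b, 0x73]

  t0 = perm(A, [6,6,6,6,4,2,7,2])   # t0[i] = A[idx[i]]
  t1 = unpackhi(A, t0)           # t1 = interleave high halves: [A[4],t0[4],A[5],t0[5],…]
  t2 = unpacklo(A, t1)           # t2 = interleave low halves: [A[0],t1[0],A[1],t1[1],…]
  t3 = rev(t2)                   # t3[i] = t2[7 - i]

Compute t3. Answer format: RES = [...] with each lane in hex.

RES = [ 0x89  0xa2  0x5d  0x89  0xad  0x01  0xad  0xf9 ]

→ t0 |0b|0b|0b|0b|ad|89|73|89|
→ t1 |ad|ad|5d|89|0b|73|73|89|
→ t2 |f9|ad|01|ad|89|5d|a2|89|
→ t3 |89|a2|5d|89|ad|01|ad|f9|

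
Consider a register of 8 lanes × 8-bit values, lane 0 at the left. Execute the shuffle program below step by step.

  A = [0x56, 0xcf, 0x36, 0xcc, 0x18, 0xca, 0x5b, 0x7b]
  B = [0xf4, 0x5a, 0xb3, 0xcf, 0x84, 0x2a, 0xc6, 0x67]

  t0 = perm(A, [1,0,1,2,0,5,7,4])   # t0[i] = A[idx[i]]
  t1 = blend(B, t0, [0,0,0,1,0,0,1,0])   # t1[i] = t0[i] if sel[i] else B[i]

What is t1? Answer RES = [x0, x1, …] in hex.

  t0: cf 56 cf 36 56 ca 7b 18
  t1: f4 5a b3 36 84 2a 7b 67

RES = [ 0xf4  0x5a  0xb3  0x36  0x84  0x2a  0x7b  0x67 ]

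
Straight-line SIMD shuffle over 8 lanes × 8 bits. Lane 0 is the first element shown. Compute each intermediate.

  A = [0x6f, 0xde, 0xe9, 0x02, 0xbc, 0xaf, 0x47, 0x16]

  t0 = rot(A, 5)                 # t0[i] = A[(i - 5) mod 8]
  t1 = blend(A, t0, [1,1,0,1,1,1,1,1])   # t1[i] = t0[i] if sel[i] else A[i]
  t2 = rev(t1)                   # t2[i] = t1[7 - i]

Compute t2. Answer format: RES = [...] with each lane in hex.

RES = [0xe9, 0xde, 0x6f, 0x16, 0x47, 0xe9, 0xbc, 0x02]

  t0: 02 bc af 47 16 6f de e9
  t1: 02 bc e9 47 16 6f de e9
  t2: e9 de 6f 16 47 e9 bc 02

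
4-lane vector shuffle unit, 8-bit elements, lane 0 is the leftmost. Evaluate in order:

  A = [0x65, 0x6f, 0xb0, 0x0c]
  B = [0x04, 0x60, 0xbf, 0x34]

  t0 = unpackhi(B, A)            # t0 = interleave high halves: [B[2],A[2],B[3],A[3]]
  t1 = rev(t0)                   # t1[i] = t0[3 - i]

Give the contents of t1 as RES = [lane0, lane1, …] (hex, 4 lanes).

t0 = [0xbf, 0xb0, 0x34, 0x0c]
t1 = [0x0c, 0x34, 0xb0, 0xbf]

RES = [0x0c, 0x34, 0xb0, 0xbf]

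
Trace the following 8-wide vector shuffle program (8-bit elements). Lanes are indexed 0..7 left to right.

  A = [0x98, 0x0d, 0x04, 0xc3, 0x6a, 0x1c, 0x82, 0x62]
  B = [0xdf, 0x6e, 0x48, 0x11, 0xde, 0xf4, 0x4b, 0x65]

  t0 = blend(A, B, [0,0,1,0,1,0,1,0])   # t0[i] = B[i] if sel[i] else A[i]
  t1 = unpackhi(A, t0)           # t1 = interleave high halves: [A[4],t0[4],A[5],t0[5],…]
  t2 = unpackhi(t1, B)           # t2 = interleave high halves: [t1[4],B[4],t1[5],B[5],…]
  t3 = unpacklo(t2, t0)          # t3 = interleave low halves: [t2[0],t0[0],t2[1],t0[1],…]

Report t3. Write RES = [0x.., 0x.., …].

RES = [0x82, 0x98, 0xde, 0x0d, 0x4b, 0x48, 0xf4, 0xc3]

  t0: 98 0d 48 c3 de 1c 4b 62
  t1: 6a de 1c 1c 82 4b 62 62
  t2: 82 de 4b f4 62 4b 62 65
  t3: 82 98 de 0d 4b 48 f4 c3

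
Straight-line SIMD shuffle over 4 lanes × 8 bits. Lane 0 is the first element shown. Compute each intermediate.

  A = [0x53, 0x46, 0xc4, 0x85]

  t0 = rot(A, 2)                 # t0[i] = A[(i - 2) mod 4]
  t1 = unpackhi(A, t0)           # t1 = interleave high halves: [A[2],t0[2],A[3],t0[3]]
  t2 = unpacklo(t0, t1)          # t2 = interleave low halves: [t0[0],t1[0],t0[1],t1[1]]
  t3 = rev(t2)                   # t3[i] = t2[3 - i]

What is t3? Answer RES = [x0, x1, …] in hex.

  t0: c4 85 53 46
  t1: c4 53 85 46
  t2: c4 c4 85 53
  t3: 53 85 c4 c4

RES = [0x53, 0x85, 0xc4, 0xc4]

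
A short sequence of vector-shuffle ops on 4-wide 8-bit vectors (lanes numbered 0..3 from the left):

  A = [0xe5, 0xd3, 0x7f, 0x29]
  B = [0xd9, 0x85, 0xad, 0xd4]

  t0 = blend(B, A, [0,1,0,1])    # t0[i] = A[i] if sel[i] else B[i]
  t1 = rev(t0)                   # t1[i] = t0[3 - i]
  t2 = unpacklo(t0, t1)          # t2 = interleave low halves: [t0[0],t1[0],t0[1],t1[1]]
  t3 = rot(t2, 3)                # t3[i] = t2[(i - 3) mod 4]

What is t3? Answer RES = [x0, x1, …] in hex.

  t0: d9 d3 ad 29
  t1: 29 ad d3 d9
  t2: d9 29 d3 ad
  t3: 29 d3 ad d9

RES = [ 0x29  0xd3  0xad  0xd9 ]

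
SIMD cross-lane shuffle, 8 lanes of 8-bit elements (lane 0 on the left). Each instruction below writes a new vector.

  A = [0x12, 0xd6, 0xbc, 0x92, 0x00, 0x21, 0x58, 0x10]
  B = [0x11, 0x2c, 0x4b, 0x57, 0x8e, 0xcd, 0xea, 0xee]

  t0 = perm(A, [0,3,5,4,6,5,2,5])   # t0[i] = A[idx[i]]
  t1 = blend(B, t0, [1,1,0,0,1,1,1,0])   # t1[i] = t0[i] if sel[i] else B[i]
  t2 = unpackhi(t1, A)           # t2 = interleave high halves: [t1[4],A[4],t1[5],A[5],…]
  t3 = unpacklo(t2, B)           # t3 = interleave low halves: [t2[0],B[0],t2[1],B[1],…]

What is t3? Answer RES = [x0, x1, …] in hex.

RES = [0x58, 0x11, 0x00, 0x2c, 0x21, 0x4b, 0x21, 0x57]

→ t0 |12|92|21|00|58|21|bc|21|
→ t1 |12|92|4b|57|58|21|bc|ee|
→ t2 |58|00|21|21|bc|58|ee|10|
→ t3 |58|11|00|2c|21|4b|21|57|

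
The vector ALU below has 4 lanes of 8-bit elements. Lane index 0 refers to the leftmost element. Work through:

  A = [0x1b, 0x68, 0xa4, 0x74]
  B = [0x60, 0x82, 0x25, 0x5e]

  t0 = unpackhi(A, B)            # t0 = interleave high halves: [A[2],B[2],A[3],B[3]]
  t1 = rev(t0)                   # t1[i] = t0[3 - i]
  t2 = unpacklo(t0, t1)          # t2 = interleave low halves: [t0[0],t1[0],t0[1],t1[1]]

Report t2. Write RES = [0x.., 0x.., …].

RES = [ 0xa4  0x5e  0x25  0x74 ]

t0 = [0xa4, 0x25, 0x74, 0x5e]
t1 = [0x5e, 0x74, 0x25, 0xa4]
t2 = [0xa4, 0x5e, 0x25, 0x74]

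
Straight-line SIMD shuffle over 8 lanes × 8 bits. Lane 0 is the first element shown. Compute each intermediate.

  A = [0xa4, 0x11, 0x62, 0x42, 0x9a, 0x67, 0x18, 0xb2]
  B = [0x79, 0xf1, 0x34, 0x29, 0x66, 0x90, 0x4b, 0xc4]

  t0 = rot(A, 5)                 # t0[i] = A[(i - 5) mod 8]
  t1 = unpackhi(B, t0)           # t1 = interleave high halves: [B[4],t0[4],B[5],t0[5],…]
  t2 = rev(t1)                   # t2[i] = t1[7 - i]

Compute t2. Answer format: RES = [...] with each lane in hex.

  t0: 42 9a 67 18 b2 a4 11 62
  t1: 66 b2 90 a4 4b 11 c4 62
  t2: 62 c4 11 4b a4 90 b2 66

RES = [0x62, 0xc4, 0x11, 0x4b, 0xa4, 0x90, 0xb2, 0x66]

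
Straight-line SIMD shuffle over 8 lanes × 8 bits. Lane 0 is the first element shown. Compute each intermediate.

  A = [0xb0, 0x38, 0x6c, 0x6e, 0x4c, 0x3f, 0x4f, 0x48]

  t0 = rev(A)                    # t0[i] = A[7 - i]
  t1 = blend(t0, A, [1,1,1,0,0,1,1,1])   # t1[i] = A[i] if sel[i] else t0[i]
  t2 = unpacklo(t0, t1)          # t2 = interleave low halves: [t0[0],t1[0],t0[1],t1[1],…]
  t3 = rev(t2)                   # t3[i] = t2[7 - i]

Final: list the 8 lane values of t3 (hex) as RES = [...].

→ t0 |48|4f|3f|4c|6e|6c|38|b0|
→ t1 |b0|38|6c|4c|6e|3f|4f|48|
→ t2 |48|b0|4f|38|3f|6c|4c|4c|
→ t3 |4c|4c|6c|3f|38|4f|b0|48|

RES = [ 0x4c  0x4c  0x6c  0x3f  0x38  0x4f  0xb0  0x48 ]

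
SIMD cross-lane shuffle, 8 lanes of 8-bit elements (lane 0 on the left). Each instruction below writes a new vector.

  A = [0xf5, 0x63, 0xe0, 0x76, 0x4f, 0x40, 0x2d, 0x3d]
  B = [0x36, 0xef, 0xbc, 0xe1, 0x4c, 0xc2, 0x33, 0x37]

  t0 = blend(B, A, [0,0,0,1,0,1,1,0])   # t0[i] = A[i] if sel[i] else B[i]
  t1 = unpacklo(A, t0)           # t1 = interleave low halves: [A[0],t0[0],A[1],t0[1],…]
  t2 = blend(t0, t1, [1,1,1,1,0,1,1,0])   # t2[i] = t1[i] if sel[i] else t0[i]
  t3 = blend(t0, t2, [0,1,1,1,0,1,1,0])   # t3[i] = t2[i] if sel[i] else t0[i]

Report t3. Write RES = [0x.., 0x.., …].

RES = [0x36, 0x36, 0x63, 0xef, 0x4c, 0xbc, 0x76, 0x37]

→ t0 |36|ef|bc|76|4c|40|2d|37|
→ t1 |f5|36|63|ef|e0|bc|76|76|
→ t2 |f5|36|63|ef|4c|bc|76|37|
→ t3 |36|36|63|ef|4c|bc|76|37|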